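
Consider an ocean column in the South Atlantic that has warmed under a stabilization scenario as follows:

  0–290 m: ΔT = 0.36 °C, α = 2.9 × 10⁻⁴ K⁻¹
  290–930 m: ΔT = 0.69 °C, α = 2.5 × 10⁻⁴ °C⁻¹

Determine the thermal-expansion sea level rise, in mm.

141 mm

Layer 1: 2.9×10⁻⁴ × 0.36 × 290 = 0.030276 m
640 × 2.5×10⁻⁴ × 0.69 = 0.11040 m
Δh = 0.030276 + 0.11040 = 0.140676 m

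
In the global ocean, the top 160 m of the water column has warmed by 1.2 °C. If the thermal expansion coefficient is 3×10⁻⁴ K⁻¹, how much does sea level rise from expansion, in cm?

Δh = 5.76 cm

Δh = αΔT·H = 3×10⁻⁴ × 1.2 × 160 = 0.05760 m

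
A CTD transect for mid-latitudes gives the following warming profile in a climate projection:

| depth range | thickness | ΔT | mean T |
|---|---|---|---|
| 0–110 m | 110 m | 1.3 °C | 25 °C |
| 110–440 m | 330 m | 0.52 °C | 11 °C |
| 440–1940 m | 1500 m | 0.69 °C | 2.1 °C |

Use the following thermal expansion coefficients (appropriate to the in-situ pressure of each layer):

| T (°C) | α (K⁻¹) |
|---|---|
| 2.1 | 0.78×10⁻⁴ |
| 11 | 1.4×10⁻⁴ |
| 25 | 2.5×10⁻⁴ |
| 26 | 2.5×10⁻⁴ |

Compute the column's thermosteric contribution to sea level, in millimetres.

Layer 1 at 25 °C → α = 2.5×10⁻⁴ K⁻¹
Layer 2 at 11 °C → α = 1.4×10⁻⁴ K⁻¹
Layer 3 at 2.1 °C → α = 0.78×10⁻⁴ K⁻¹
0–110 m: 1.3 × 110 × 2.5×10⁻⁴ = 0.03575 m
Layer 2: 0.52 × 1.4×10⁻⁴ × 330 = 0.024024 m
0.69 × 1500 × 0.78×10⁻⁴ = 0.08073 m
Δh = 0.03575 + 0.024024 + 0.08073 = 0.140504 m

about 141 mm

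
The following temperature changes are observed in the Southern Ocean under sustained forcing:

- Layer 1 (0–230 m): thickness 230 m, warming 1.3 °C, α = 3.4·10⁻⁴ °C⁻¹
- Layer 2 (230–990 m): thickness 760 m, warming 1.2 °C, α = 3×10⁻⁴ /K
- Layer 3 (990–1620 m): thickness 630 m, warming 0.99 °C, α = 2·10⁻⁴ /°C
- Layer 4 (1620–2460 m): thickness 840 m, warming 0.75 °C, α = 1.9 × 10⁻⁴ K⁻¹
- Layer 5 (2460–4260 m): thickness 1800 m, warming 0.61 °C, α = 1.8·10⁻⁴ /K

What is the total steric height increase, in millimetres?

0–230 m: 3.4×10⁻⁴ × 230 × 1.3 = 0.10166 m
3×10⁻⁴ × 760 × 1.2 = 0.27360 m
990–1620 m: 2×10⁻⁴ × 630 × 0.99 = 0.12474 m
1620–2460 m: 0.75 × 840 × 1.9×10⁻⁴ = 0.11970 m
0.61 × 1.8×10⁻⁴ × 1800 = 0.19764 m
Δh = 0.10166 + 0.27360 + 0.12474 + 0.11970 + 0.19764 = 0.81734 m ≈ 817 mm

817 mm of thermosteric rise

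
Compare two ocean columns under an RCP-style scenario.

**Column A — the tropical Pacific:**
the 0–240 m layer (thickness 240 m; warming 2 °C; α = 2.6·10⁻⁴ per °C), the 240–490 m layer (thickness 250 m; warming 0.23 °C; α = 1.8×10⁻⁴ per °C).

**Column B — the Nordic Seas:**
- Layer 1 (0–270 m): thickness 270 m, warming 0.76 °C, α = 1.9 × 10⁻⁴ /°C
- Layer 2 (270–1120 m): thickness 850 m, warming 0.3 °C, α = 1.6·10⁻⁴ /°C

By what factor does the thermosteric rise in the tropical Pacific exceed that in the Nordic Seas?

1.7

A 0–240 m: 2.6×10⁻⁴ × 240 × 2 = 0.12480 m
A 240–490 m: 0.23 × 1.8×10⁻⁴ × 250 = 0.01035 m
A total: 0.13515 m
B 270 × 0.76 × 1.9×10⁻⁴ = 0.038988 m
B Layer 2: 1.6×10⁻⁴ × 0.3 × 850 = 0.04080 m
B total: 0.079788 m
Ratio: 0.13515 / 0.079788 ≈ 1.694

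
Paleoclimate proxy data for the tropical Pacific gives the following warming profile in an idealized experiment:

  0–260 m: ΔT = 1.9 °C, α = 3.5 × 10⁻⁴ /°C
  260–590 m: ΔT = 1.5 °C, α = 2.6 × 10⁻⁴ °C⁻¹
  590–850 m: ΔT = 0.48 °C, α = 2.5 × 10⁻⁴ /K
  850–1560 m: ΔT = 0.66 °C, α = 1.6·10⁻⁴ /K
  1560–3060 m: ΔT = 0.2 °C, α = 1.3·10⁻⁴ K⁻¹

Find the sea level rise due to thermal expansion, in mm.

Δh = 447 mm

3.5×10⁻⁴ × 260 × 1.9 = 0.17290 m
260–590 m: 2.6×10⁻⁴ × 330 × 1.5 = 0.12870 m
590–850 m: 2.5×10⁻⁴ × 0.48 × 260 = 0.03120 m
850–1560 m: 0.66 × 710 × 1.6×10⁻⁴ = 0.074976 m
Layer 5: 1500 × 0.2 × 1.3×10⁻⁴ = 0.03900 m
Δh = 0.17290 + 0.12870 + 0.03120 + 0.074976 + 0.03900 = 0.446776 m ≈ 447 mm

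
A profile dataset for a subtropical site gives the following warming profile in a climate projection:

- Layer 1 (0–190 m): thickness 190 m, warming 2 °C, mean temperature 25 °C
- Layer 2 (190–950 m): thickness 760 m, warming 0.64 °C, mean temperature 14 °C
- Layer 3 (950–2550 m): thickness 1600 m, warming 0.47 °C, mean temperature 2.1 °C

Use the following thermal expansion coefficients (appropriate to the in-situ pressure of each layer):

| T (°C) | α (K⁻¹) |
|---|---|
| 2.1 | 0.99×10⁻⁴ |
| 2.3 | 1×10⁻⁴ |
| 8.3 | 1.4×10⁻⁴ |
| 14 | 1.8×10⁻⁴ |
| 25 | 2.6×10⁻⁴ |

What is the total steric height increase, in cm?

Layer 1 at 25 °C → α = 2.6×10⁻⁴ K⁻¹
Layer 2 at 14 °C → α = 1.8×10⁻⁴ K⁻¹
Layer 3 at 2.1 °C → α = 0.99×10⁻⁴ K⁻¹
Layer 1: 2 × 190 × 2.6×10⁻⁴ = 0.09880 m
Layer 2: 0.64 × 1.8×10⁻⁴ × 760 = 0.087552 m
Layer 3: 0.99×10⁻⁴ × 1600 × 0.47 = 0.074448 m
Δh = 0.09880 + 0.087552 + 0.074448 = 0.26080 m ≈ 26.1 cm

Δh ≈ 26.1 cm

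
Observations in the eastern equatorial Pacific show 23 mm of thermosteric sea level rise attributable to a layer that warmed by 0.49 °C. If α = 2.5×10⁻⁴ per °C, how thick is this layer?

H = Δh/(αΔT) = 0.023 / (2.5×10⁻⁴ × 0.49) ≈ 187.8 m

about 188 m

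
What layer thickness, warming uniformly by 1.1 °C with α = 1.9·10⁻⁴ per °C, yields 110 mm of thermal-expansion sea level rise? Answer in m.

H = Δh/(αΔT) = 0.11 / (1.9×10⁻⁴ × 1.1) ≈ 526.3 m

H ≈ 526 m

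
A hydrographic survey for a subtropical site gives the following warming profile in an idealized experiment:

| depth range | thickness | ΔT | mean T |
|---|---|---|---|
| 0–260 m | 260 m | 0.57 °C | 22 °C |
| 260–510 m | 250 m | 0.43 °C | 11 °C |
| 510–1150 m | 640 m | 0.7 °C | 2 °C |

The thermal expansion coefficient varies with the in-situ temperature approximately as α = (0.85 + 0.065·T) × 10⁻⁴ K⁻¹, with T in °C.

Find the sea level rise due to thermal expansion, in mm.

Layer 1: α = (0.85 + 0.065×22)×10⁻⁴ = 2.28×10⁻⁴ K⁻¹
Layer 2: α = (0.85 + 0.065×11)×10⁻⁴ = 1.565×10⁻⁴ K⁻¹
Layer 3: α = (0.85 + 0.065×2)×10⁻⁴ = 0.98×10⁻⁴ K⁻¹
2.28×10⁻⁴ × 260 × 0.57 = 0.0337896 m
Layer 2: 0.43 × 250 × 1.565×10⁻⁴ = 0.01682375 m
510–1150 m: 0.7 × 0.98×10⁻⁴ × 640 = 0.043904 m
Δh = 0.0337896 + 0.01682375 + 0.043904 = 0.09451735 m ≈ 94.5 mm

about 94.5 mm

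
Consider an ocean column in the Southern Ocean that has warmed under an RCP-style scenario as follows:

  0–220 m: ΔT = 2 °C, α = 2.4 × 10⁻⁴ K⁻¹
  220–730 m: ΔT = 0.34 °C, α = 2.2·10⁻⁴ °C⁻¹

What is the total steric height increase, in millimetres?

0–220 m: 2.4×10⁻⁴ × 220 × 2 = 0.10560 m
220–730 m: 0.34 × 2.2×10⁻⁴ × 510 = 0.038148 m
Δh = 0.10560 + 0.038148 = 0.143748 m

Δh = 140 mm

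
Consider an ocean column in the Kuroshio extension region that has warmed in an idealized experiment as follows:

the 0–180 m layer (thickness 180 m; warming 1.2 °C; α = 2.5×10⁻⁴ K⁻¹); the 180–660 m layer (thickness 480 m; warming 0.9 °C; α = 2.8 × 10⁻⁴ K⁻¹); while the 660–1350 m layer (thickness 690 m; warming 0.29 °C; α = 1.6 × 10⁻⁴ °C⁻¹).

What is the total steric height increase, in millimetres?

Δh ≈ 210 mm

0–180 m: 180 × 1.2 × 2.5×10⁻⁴ = 0.05400 m
180–660 m: 480 × 2.8×10⁻⁴ × 0.9 = 0.12096 m
660–1350 m: 1.6×10⁻⁴ × 0.29 × 690 = 0.032016 m
Δh = 0.05400 + 0.12096 + 0.032016 = 0.206976 m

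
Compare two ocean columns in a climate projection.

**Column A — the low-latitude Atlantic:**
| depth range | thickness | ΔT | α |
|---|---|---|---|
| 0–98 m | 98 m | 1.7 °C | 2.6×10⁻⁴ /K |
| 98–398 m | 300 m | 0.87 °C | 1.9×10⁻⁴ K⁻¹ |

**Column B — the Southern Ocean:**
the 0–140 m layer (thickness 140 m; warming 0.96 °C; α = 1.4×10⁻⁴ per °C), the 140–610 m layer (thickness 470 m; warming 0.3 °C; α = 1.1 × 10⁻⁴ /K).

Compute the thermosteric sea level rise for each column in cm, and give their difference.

Δh_A ≈ 9.3 cm, Δh_B ≈ 3.4 cm; difference ≈ 5.9 cm

A 0–98 m: 1.7 × 2.6×10⁻⁴ × 98 = 0.043316 m
A 98–398 m: 0.87 × 300 × 1.9×10⁻⁴ = 0.04959 m
A total: 0.092906 m
B Layer 1: 140 × 1.4×10⁻⁴ × 0.96 = 0.018816 m
B 0.3 × 470 × 1.1×10⁻⁴ = 0.01551 m
B total: 0.034326 m
Difference: 0.092906 − 0.034326 = 0.05858 m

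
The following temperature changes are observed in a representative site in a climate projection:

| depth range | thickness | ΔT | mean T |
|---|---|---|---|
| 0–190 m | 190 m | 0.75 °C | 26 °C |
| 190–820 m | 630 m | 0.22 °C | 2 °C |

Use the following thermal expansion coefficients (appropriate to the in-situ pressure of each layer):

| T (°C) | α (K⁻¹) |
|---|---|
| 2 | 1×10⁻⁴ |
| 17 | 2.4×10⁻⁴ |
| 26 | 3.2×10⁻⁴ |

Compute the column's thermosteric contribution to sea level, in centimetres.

5.9 cm of thermosteric rise

Layer 1 at 26 °C → α = 3.2×10⁻⁴ K⁻¹
Layer 2 at 2 °C → α = 1×10⁻⁴ K⁻¹
190 × 0.75 × 3.2×10⁻⁴ = 0.04560 m
Layer 2: 1×10⁻⁴ × 630 × 0.22 = 0.01386 m
Δh = 0.04560 + 0.01386 = 0.05946 m ≈ 5.9 cm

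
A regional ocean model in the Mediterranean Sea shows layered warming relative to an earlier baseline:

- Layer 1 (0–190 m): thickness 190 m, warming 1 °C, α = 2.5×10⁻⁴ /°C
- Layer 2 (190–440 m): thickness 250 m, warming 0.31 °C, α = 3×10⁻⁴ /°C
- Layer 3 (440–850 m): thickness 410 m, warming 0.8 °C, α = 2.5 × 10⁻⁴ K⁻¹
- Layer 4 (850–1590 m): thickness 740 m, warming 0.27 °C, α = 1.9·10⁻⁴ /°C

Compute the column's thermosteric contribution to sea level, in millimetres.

0–190 m: 1 × 190 × 2.5×10⁻⁴ = 0.04750 m
0.31 × 3×10⁻⁴ × 250 = 0.02325 m
Layer 3: 410 × 0.8 × 2.5×10⁻⁴ = 0.08200 m
740 × 1.9×10⁻⁴ × 0.27 = 0.037962 m
Δh = 0.04750 + 0.02325 + 0.08200 + 0.037962 = 0.190712 m

191 mm of thermosteric rise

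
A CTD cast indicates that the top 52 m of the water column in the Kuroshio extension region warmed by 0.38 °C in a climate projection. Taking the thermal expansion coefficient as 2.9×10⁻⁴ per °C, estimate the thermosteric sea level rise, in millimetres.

5.73 mm

Δh = αΔT·H = 2.9×10⁻⁴ × 0.38 × 52 = 0.0057304 m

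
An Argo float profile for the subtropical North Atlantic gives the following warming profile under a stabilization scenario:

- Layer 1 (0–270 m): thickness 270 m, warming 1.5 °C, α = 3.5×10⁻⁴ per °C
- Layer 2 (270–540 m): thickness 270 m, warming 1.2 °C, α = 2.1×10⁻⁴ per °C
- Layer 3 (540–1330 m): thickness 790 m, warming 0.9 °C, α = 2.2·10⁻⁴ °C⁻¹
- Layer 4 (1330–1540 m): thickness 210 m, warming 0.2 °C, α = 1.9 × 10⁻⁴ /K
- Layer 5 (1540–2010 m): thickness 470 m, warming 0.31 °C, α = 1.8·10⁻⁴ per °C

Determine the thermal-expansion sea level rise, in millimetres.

about 400 mm

0–270 m: 270 × 3.5×10⁻⁴ × 1.5 = 0.14175 m
270–540 m: 2.1×10⁻⁴ × 270 × 1.2 = 0.06804 m
Layer 3: 790 × 0.9 × 2.2×10⁻⁴ = 0.15642 m
1.9×10⁻⁴ × 210 × 0.2 = 0.00798 m
1.8×10⁻⁴ × 470 × 0.31 = 0.026226 m
Δh = 0.14175 + 0.06804 + 0.15642 + 0.00798 + 0.026226 = 0.400416 m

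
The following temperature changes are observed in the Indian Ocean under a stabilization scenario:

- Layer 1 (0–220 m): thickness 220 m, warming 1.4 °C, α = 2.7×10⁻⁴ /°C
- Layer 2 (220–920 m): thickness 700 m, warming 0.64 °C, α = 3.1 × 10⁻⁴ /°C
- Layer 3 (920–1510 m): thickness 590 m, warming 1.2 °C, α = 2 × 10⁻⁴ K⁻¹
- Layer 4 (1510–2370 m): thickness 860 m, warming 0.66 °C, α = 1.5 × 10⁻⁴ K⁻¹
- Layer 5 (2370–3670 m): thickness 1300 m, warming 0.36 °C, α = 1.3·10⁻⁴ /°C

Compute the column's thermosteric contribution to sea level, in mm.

Δh = 510 mm

Layer 1: 1.4 × 220 × 2.7×10⁻⁴ = 0.08316 m
220–920 m: 700 × 0.64 × 3.1×10⁻⁴ = 0.13888 m
Layer 3: 1.2 × 2×10⁻⁴ × 590 = 0.14160 m
1510–2370 m: 1.5×10⁻⁴ × 0.66 × 860 = 0.08514 m
2370–3670 m: 1.3×10⁻⁴ × 1300 × 0.36 = 0.06084 m
Δh = 0.08316 + 0.13888 + 0.14160 + 0.08514 + 0.06084 = 0.50962 m ≈ 510 mm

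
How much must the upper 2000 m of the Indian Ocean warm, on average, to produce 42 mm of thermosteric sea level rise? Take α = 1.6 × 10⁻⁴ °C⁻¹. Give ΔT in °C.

ΔT = Δh/(αH) = 0.042 / (1.6×10⁻⁴ × 2000) ≈ 0.1313 °C

about 0.131 °C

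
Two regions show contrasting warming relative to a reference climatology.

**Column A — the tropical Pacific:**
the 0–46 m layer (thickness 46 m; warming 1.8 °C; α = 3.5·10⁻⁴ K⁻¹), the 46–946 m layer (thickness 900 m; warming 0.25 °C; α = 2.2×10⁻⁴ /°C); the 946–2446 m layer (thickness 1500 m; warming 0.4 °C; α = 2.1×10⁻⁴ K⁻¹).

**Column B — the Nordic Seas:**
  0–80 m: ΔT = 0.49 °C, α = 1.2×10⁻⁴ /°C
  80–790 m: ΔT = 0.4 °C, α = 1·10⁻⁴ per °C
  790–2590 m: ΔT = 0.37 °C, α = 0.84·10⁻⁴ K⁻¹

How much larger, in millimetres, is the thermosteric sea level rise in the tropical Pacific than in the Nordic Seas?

115 mm

A 46 × 1.8 × 3.5×10⁻⁴ = 0.02898 m
A Layer 2: 2.2×10⁻⁴ × 900 × 0.25 = 0.04950 m
A 946–2446 m: 2.1×10⁻⁴ × 1500 × 0.4 = 0.12600 m
A total: 0.20448 m
B 0–80 m: 80 × 0.49 × 1.2×10⁻⁴ = 0.004704 m
B 80–790 m: 710 × 1×10⁻⁴ × 0.4 = 0.02840 m
B Layer 3: 0.84×10⁻⁴ × 0.37 × 1800 = 0.055944 m
B total: 0.089048 m
Difference: 0.20448 − 0.089048 = 0.115432 m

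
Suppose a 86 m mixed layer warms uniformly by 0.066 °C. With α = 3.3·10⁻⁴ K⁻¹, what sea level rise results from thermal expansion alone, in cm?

Δh = αΔT·H = 3.3×10⁻⁴ × 0.066 × 86 = 0.00187308 m

about 0.187 cm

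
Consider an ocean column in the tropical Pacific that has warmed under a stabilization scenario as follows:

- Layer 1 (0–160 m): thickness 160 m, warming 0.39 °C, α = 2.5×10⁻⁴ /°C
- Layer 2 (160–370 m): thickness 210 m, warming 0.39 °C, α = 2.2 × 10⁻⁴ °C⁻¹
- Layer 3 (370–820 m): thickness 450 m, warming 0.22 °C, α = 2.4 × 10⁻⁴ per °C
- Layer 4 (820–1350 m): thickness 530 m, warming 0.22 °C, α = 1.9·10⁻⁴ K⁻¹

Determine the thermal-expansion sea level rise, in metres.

160 × 0.39 × 2.5×10⁻⁴ = 0.01560 m
Layer 2: 210 × 0.39 × 2.2×10⁻⁴ = 0.018018 m
Layer 3: 2.4×10⁻⁴ × 450 × 0.22 = 0.02376 m
1.9×10⁻⁴ × 0.22 × 530 = 0.022154 m
Δh = 0.01560 + 0.018018 + 0.02376 + 0.022154 = 0.079532 m

Δh = 0.0795 m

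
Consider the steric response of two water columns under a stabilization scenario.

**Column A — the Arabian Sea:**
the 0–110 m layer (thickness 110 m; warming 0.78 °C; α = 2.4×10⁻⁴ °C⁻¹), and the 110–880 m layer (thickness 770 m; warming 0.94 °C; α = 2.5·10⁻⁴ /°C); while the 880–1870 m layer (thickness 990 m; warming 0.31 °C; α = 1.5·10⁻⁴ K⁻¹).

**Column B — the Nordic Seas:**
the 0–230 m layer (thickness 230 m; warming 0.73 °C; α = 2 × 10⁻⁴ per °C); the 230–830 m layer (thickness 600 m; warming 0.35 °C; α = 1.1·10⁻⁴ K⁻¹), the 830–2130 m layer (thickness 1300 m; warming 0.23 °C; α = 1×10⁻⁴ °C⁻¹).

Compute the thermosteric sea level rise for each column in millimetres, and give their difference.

A: 250 mm; B: 87 mm; difference 160 mm

A 0–110 m: 110 × 2.4×10⁻⁴ × 0.78 = 0.020592 m
A Layer 2: 2.5×10⁻⁴ × 770 × 0.94 = 0.18095 m
A 990 × 1.5×10⁻⁴ × 0.31 = 0.046035 m
A total: 0.247577 m
B 2×10⁻⁴ × 230 × 0.73 = 0.03358 m
B 230–830 m: 0.35 × 1.1×10⁻⁴ × 600 = 0.02310 m
B 1×10⁻⁴ × 0.23 × 1300 = 0.02990 m
B total: 0.08658 m
Difference: 0.247577 − 0.08658 = 0.160997 m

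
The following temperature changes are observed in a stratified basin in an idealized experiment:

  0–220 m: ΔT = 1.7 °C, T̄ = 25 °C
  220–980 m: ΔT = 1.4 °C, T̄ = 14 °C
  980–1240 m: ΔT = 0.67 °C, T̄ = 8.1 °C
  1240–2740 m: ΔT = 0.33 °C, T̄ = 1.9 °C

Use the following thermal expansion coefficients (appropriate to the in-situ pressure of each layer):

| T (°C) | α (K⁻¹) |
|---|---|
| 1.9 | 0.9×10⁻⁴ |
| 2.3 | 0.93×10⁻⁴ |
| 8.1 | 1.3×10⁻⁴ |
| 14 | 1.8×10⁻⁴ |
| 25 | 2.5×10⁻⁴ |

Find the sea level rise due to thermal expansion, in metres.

0.35 m of thermosteric rise

Layer 1 at 25 °C → α = 2.5×10⁻⁴ K⁻¹
Layer 2 at 14 °C → α = 1.8×10⁻⁴ K⁻¹
Layer 3 at 8.1 °C → α = 1.3×10⁻⁴ K⁻¹
Layer 4 at 1.9 °C → α = 0.9×10⁻⁴ K⁻¹
0–220 m: 1.7 × 220 × 2.5×10⁻⁴ = 0.09350 m
220–980 m: 1.4 × 760 × 1.8×10⁻⁴ = 0.19152 m
1.3×10⁻⁴ × 0.67 × 260 = 0.022646 m
1240–2740 m: 1500 × 0.33 × 0.9×10⁻⁴ = 0.04455 m
Δh = 0.09350 + 0.19152 + 0.022646 + 0.04455 = 0.352216 m ≈ 0.35 m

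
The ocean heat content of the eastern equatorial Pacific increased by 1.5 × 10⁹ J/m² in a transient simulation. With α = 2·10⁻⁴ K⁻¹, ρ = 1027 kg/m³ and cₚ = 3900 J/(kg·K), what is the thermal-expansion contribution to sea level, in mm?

75 mm

Δh = αQ/(ρcₚ) = 2×10⁻⁴ × 1.5×10⁹ / (1027 × 3900) ≈ 0.074901 m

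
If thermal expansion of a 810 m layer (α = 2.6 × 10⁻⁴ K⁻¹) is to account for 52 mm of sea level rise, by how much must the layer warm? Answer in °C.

ΔT = Δh/(αH) = 0.052 / (2.6×10⁻⁴ × 810) ≈ 0.2469 °C

0.247 °C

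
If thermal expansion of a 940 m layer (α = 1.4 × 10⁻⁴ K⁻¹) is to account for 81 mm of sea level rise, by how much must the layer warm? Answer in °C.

about 0.616 °C

ΔT = Δh/(αH) = 0.081 / (1.4×10⁻⁴ × 940) ≈ 0.6155 °C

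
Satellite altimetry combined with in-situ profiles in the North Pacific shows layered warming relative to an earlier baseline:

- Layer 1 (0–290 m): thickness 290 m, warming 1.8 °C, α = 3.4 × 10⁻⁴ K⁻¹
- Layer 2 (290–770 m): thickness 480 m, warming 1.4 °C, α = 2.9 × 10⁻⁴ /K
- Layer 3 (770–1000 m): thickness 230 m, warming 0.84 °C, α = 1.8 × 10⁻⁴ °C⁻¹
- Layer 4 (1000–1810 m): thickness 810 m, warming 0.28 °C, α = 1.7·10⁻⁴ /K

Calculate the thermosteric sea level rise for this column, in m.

0.446 m of thermosteric rise

Layer 1: 290 × 1.8 × 3.4×10⁻⁴ = 0.17748 m
Layer 2: 480 × 2.9×10⁻⁴ × 1.4 = 0.19488 m
Layer 3: 1.8×10⁻⁴ × 230 × 0.84 = 0.034776 m
Layer 4: 1.7×10⁻⁴ × 810 × 0.28 = 0.038556 m
Δh = 0.17748 + 0.19488 + 0.034776 + 0.038556 = 0.445692 m ≈ 0.446 m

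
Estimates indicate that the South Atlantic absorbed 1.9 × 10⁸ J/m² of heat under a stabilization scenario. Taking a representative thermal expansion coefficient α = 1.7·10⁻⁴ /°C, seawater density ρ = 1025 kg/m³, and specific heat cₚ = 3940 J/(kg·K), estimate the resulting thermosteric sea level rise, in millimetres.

Δh = αQ/(ρcₚ) = 1.7×10⁻⁴ × 1.9×10⁸ / (1025 × 3940) ≈ 0.007998 m

Δh ≈ 8.00 mm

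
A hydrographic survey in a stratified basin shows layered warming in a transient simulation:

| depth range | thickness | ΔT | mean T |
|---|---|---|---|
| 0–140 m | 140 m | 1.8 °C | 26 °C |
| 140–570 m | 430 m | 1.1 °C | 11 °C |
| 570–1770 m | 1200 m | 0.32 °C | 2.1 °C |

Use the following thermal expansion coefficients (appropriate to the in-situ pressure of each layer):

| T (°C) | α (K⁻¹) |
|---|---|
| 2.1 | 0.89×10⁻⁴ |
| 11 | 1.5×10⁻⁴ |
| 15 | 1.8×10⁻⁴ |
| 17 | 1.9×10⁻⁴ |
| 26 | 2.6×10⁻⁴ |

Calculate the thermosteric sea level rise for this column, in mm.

Layer 1 at 26 °C → α = 2.6×10⁻⁴ K⁻¹
Layer 2 at 11 °C → α = 1.5×10⁻⁴ K⁻¹
Layer 3 at 2.1 °C → α = 0.89×10⁻⁴ K⁻¹
0–140 m: 2.6×10⁻⁴ × 140 × 1.8 = 0.06552 m
140–570 m: 1.1 × 430 × 1.5×10⁻⁴ = 0.07095 m
Layer 3: 0.32 × 1200 × 0.89×10⁻⁴ = 0.034176 m
Δh = 0.06552 + 0.07095 + 0.034176 = 0.170646 m

170 mm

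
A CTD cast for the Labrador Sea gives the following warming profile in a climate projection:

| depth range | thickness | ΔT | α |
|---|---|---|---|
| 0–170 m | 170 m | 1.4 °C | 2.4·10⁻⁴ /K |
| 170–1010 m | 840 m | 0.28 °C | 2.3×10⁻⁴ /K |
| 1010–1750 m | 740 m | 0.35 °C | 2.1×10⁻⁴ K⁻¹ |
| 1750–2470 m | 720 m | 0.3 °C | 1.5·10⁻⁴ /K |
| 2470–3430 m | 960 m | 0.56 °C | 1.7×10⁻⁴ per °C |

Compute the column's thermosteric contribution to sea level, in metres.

0.289 m of thermosteric rise

Layer 1: 2.4×10⁻⁴ × 1.4 × 170 = 0.05712 m
840 × 0.28 × 2.3×10⁻⁴ = 0.054096 m
2.1×10⁻⁴ × 0.35 × 740 = 0.05439 m
Layer 4: 0.3 × 720 × 1.5×10⁻⁴ = 0.03240 m
Layer 5: 0.56 × 960 × 1.7×10⁻⁴ = 0.091392 m
Δh = 0.05712 + 0.054096 + 0.05439 + 0.03240 + 0.091392 = 0.289398 m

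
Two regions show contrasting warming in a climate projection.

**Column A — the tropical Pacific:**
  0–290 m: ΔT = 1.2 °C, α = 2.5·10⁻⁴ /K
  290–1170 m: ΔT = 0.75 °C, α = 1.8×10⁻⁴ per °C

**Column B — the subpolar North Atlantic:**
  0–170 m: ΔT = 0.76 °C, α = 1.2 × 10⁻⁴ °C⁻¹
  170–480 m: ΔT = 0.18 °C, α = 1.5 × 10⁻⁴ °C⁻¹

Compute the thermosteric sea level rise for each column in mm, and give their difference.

A: 210 mm; B: 24 mm; difference 180 mm

A 0–290 m: 2.5×10⁻⁴ × 290 × 1.2 = 0.08700 m
A 290–1170 m: 0.75 × 880 × 1.8×10⁻⁴ = 0.11880 m
A total: 0.20580 m
B 0–170 m: 1.2×10⁻⁴ × 0.76 × 170 = 0.015504 m
B 170–480 m: 0.18 × 1.5×10⁻⁴ × 310 = 0.00837 m
B total: 0.023874 m
Difference: 0.20580 − 0.023874 = 0.181926 m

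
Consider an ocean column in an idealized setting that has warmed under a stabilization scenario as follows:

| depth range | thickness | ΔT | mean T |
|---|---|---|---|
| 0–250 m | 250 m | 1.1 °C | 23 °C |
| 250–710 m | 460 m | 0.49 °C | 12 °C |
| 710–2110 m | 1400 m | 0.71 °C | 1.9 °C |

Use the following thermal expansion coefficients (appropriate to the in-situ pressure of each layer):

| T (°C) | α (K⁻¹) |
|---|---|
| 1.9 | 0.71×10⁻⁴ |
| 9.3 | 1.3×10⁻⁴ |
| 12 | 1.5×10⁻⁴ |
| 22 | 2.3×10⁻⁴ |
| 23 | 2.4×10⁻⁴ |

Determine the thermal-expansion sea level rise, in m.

0.170 m of thermosteric rise

Layer 1 at 23 °C → α = 2.4×10⁻⁴ K⁻¹
Layer 2 at 12 °C → α = 1.5×10⁻⁴ K⁻¹
Layer 3 at 1.9 °C → α = 0.71×10⁻⁴ K⁻¹
Layer 1: 1.1 × 2.4×10⁻⁴ × 250 = 0.06600 m
250–710 m: 0.49 × 1.5×10⁻⁴ × 460 = 0.03381 m
Layer 3: 0.71×10⁻⁴ × 0.71 × 1400 = 0.070574 m
Δh = 0.06600 + 0.03381 + 0.070574 = 0.170384 m ≈ 0.170 m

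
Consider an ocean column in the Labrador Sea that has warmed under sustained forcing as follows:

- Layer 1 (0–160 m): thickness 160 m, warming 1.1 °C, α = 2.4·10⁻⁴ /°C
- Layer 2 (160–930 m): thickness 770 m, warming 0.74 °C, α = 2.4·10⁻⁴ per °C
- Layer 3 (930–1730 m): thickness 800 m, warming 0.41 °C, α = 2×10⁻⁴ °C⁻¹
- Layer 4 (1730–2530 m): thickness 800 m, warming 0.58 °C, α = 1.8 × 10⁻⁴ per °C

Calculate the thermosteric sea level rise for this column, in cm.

160 × 1.1 × 2.4×10⁻⁴ = 0.04224 m
Layer 2: 2.4×10⁻⁴ × 0.74 × 770 = 0.136752 m
Layer 3: 0.41 × 2×10⁻⁴ × 800 = 0.06560 m
800 × 1.8×10⁻⁴ × 0.58 = 0.08352 m
Δh = 0.04224 + 0.136752 + 0.06560 + 0.08352 = 0.328112 m

about 33 cm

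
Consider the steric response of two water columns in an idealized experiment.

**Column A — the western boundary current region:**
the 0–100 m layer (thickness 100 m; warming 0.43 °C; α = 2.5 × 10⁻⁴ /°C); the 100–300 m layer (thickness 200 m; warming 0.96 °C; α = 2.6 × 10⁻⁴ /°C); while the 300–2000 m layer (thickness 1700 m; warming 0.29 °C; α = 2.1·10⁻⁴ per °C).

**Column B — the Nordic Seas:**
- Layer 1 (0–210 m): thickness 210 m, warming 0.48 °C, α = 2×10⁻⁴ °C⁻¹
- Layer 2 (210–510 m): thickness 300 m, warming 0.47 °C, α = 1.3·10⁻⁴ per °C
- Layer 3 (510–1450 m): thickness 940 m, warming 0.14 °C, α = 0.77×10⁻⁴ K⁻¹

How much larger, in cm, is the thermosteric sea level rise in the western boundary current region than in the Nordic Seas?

A 0–100 m: 2.5×10⁻⁴ × 100 × 0.43 = 0.01075 m
A 100–300 m: 0.96 × 200 × 2.6×10⁻⁴ = 0.04992 m
A 2.1×10⁻⁴ × 1700 × 0.29 = 0.10353 m
A total: 0.16420 m
B 0–210 m: 0.48 × 210 × 2×10⁻⁴ = 0.02016 m
B 0.47 × 1.3×10⁻⁴ × 300 = 0.01833 m
B 510–1450 m: 0.77×10⁻⁴ × 0.14 × 940 = 0.0101332 m
B total: 0.0486232 m
Difference: 0.16420 − 0.0486232 = 0.1155768 m

Δh_A − Δh_B ≈ 11.6 cm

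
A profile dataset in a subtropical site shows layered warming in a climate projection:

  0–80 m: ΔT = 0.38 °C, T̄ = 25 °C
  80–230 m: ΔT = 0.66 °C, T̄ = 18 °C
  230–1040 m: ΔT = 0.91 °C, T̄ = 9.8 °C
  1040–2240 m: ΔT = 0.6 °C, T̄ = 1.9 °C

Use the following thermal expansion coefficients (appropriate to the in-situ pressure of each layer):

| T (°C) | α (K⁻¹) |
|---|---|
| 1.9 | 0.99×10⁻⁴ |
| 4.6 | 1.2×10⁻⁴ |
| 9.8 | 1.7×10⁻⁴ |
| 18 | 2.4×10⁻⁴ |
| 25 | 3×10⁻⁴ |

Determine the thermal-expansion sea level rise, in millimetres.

Layer 1 at 25 °C → α = 3×10⁻⁴ K⁻¹
Layer 2 at 18 °C → α = 2.4×10⁻⁴ K⁻¹
Layer 3 at 9.8 °C → α = 1.7×10⁻⁴ K⁻¹
Layer 4 at 1.9 °C → α = 0.99×10⁻⁴ K⁻¹
0–80 m: 3×10⁻⁴ × 80 × 0.38 = 0.00912 m
0.66 × 150 × 2.4×10⁻⁴ = 0.02376 m
Layer 3: 0.91 × 810 × 1.7×10⁻⁴ = 0.125307 m
1040–2240 m: 1200 × 0.99×10⁻⁴ × 0.6 = 0.07128 m
Δh = 0.00912 + 0.02376 + 0.125307 + 0.07128 = 0.229467 m

229 mm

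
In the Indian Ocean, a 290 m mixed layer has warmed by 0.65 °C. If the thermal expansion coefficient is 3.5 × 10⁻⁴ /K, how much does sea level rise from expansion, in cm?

Δh = αΔT·H = 3.5×10⁻⁴ × 0.65 × 290 = 0.065975 m

about 6.6 cm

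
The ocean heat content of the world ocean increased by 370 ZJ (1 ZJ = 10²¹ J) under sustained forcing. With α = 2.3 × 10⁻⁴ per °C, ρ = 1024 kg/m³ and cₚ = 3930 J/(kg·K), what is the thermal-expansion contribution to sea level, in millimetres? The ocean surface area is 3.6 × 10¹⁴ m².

Per unit area: Q = 370×10²¹ / (3.6×10¹⁴) ≈ 1.028×10⁹ J/m²
Δh = αQ/(ρcₚ) = 2.3×10⁻⁴ × 1.028×10⁹ / (1024 × 3930) ≈ 0.058753 m

Δh = 59 mm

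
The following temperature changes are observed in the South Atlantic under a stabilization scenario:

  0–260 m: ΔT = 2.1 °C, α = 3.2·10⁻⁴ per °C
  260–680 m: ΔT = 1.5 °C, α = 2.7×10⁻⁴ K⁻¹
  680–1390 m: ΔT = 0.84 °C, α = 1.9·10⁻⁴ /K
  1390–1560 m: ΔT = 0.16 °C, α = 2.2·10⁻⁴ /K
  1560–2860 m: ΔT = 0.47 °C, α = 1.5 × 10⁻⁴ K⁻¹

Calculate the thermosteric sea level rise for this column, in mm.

3.2×10⁻⁴ × 2.1 × 260 = 0.17472 m
Layer 2: 2.7×10⁻⁴ × 1.5 × 420 = 0.17010 m
680–1390 m: 710 × 1.9×10⁻⁴ × 0.84 = 0.113316 m
1390–1560 m: 2.2×10⁻⁴ × 170 × 0.16 = 0.005984 m
1560–2860 m: 1.5×10⁻⁴ × 0.47 × 1300 = 0.09165 m
Δh = 0.17472 + 0.17010 + 0.113316 + 0.005984 + 0.09165 = 0.55577 m

560 mm of thermosteric rise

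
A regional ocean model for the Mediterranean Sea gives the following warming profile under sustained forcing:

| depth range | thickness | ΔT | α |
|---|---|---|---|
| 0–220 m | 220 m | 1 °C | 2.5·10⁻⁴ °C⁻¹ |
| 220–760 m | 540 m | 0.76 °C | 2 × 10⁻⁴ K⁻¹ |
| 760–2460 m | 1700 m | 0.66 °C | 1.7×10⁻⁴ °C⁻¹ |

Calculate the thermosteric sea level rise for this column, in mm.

0–220 m: 1 × 220 × 2.5×10⁻⁴ = 0.05500 m
Layer 2: 2×10⁻⁴ × 0.76 × 540 = 0.08208 m
1700 × 1.7×10⁻⁴ × 0.66 = 0.19074 m
Δh = 0.05500 + 0.08208 + 0.19074 = 0.32782 m

about 328 mm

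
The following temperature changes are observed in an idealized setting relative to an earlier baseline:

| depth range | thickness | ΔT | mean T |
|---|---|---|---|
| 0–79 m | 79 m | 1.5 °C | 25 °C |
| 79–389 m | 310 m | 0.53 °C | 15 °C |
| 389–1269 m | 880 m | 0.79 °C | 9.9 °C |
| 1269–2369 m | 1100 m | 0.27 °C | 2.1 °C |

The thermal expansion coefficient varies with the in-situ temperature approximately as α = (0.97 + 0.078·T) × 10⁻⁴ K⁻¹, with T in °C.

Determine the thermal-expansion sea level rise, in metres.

Δh ≈ 0.225 m

Layer 1: α = (0.97 + 0.078×25)×10⁻⁴ = 2.92×10⁻⁴ K⁻¹
Layer 2: α = (0.97 + 0.078×15)×10⁻⁴ = 2.14×10⁻⁴ K⁻¹
Layer 3: α = (0.97 + 0.078×9.9)×10⁻⁴ = 1.7422×10⁻⁴ K⁻¹
Layer 4: α = (0.97 + 0.078×2.1)×10⁻⁴ = 1.1338×10⁻⁴ K⁻¹
2.92×10⁻⁴ × 79 × 1.5 = 0.034602 m
Layer 2: 2.14×10⁻⁴ × 0.53 × 310 = 0.0351602 m
1.7422×10⁻⁴ × 0.79 × 880 = 0.121117744 m
0.27 × 1100 × 1.1338×10⁻⁴ = 0.03367386 m
Δh = 0.034602 + 0.0351602 + 0.121117744 + 0.03367386 = 0.224553804 m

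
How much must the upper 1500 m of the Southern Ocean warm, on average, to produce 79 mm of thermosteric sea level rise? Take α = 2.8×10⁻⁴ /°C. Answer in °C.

ΔT ≈ 0.188 °C

ΔT = Δh/(αH) = 0.079 / (2.8×10⁻⁴ × 1500) ≈ 0.1881 °C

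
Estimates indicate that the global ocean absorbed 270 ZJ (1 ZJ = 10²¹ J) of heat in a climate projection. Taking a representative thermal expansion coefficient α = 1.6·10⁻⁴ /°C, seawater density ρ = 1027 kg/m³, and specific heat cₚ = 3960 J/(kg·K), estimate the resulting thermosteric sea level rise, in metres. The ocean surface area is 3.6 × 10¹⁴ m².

Per unit area: Q = 270×10²¹ / (3.6×10¹⁴) = 7.5×10⁸ J/m²
Δh = αQ/(ρcₚ) = 1.6×10⁻⁴ × 7.5×10⁸ / (1027 × 3960) ≈ 0.029506 m

about 0.0295 m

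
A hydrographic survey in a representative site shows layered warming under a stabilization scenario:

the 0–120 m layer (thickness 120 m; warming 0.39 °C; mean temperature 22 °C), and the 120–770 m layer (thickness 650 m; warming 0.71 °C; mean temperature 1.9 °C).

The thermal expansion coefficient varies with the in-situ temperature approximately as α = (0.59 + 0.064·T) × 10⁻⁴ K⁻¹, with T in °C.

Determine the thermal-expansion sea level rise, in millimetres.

42.2 mm

Layer 1: α = (0.59 + 0.064×22)×10⁻⁴ = 1.998×10⁻⁴ K⁻¹
Layer 2: α = (0.59 + 0.064×1.9)×10⁻⁴ = 0.7116×10⁻⁴ K⁻¹
Layer 1: 0.39 × 120 × 1.998×10⁻⁴ = 0.00935064 m
120–770 m: 650 × 0.71 × 0.7116×10⁻⁴ = 0.03284034 m
Δh = 0.00935064 + 0.03284034 = 0.04219098 m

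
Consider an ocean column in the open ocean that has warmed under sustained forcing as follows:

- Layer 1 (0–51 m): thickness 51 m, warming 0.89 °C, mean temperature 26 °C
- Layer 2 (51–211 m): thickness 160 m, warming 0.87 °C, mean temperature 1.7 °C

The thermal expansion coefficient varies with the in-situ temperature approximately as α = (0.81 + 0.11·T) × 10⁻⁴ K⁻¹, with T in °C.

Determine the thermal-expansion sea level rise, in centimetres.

about 3.05 cm

Layer 1: α = (0.81 + 0.11×26)×10⁻⁴ = 3.67×10⁻⁴ K⁻¹
Layer 2: α = (0.81 + 0.11×1.7)×10⁻⁴ = 0.997×10⁻⁴ K⁻¹
0–51 m: 51 × 3.67×10⁻⁴ × 0.89 = 0.01665813 m
0.87 × 0.997×10⁻⁴ × 160 = 0.01387824 m
Δh = 0.01665813 + 0.01387824 = 0.03053637 m ≈ 3.05 cm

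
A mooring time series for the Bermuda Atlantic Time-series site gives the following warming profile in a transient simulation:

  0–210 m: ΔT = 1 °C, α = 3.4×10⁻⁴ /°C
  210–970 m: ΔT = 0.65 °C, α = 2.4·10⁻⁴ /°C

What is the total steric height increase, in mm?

Δh ≈ 190 mm

Layer 1: 1 × 210 × 3.4×10⁻⁴ = 0.07140 m
Layer 2: 0.65 × 2.4×10⁻⁴ × 760 = 0.11856 m
Δh = 0.07140 + 0.11856 = 0.18996 m ≈ 190 mm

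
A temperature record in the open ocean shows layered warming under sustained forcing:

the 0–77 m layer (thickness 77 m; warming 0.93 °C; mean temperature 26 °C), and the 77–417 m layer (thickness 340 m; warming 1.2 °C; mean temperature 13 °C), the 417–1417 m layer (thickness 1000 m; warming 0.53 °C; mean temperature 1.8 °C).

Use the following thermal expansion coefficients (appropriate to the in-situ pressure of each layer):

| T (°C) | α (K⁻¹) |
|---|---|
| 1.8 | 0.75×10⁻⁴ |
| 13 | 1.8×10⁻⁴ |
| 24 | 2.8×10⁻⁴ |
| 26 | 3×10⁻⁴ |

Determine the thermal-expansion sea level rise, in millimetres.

Δh = 130 mm

Layer 1 at 26 °C → α = 3×10⁻⁴ K⁻¹
Layer 2 at 13 °C → α = 1.8×10⁻⁴ K⁻¹
Layer 3 at 1.8 °C → α = 0.75×10⁻⁴ K⁻¹
3×10⁻⁴ × 77 × 0.93 = 0.021483 m
Layer 2: 1.8×10⁻⁴ × 1.2 × 340 = 0.07344 m
0.75×10⁻⁴ × 0.53 × 1000 = 0.03975 m
Δh = 0.021483 + 0.07344 + 0.03975 = 0.134673 m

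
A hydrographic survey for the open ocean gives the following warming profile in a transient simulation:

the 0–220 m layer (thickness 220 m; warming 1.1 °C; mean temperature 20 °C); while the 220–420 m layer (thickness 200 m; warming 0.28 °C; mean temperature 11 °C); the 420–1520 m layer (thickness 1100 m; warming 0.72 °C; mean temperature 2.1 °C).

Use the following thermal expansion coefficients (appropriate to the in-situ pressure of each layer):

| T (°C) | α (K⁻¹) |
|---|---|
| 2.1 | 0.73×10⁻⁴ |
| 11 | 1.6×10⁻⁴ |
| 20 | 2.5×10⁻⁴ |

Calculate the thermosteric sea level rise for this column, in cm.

Δh = 12.7 cm

Layer 1 at 20 °C → α = 2.5×10⁻⁴ K⁻¹
Layer 2 at 11 °C → α = 1.6×10⁻⁴ K⁻¹
Layer 3 at 2.1 °C → α = 0.73×10⁻⁴ K⁻¹
1.1 × 220 × 2.5×10⁻⁴ = 0.06050 m
0.28 × 1.6×10⁻⁴ × 200 = 0.00896 m
420–1520 m: 1100 × 0.72 × 0.73×10⁻⁴ = 0.057816 m
Δh = 0.06050 + 0.00896 + 0.057816 = 0.127276 m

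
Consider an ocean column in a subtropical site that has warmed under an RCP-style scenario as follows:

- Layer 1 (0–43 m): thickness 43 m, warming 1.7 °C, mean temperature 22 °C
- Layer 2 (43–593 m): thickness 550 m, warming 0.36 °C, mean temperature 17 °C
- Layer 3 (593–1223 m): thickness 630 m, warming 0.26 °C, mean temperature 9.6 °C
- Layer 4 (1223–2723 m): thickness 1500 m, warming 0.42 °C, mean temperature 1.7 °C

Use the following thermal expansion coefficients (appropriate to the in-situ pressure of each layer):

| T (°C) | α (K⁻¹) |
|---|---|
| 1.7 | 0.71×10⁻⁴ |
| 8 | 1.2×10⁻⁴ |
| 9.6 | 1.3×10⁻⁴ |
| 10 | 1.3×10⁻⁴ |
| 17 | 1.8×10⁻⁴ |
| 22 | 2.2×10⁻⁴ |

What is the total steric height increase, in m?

about 0.118 m

Layer 1 at 22 °C → α = 2.2×10⁻⁴ K⁻¹
Layer 2 at 17 °C → α = 1.8×10⁻⁴ K⁻¹
Layer 3 at 9.6 °C → α = 1.3×10⁻⁴ K⁻¹
Layer 4 at 1.7 °C → α = 0.71×10⁻⁴ K⁻¹
0–43 m: 1.7 × 43 × 2.2×10⁻⁴ = 0.016082 m
43–593 m: 550 × 0.36 × 1.8×10⁻⁴ = 0.03564 m
0.26 × 1.3×10⁻⁴ × 630 = 0.021294 m
Layer 4: 1500 × 0.42 × 0.71×10⁻⁴ = 0.04473 m
Δh = 0.016082 + 0.03564 + 0.021294 + 0.04473 = 0.117746 m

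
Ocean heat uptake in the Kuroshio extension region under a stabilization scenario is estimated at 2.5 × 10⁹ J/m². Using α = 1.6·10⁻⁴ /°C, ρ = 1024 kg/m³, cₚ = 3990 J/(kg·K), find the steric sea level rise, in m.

Δh = αQ/(ρcₚ) = 1.6×10⁻⁴ × 2.5×10⁹ / (1024 × 3990) ≈ 0.097901 m

0.0979 m of thermosteric rise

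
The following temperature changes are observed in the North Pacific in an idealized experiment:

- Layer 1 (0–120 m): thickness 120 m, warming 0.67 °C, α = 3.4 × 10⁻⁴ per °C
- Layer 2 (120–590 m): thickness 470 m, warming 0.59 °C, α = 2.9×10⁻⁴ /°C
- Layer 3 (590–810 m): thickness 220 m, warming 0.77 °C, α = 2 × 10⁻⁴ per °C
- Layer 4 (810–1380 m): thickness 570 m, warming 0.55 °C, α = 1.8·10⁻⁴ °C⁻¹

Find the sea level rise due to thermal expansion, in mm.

Δh ≈ 198 mm

0.67 × 120 × 3.4×10⁻⁴ = 0.027336 m
120–590 m: 2.9×10⁻⁴ × 470 × 0.59 = 0.080417 m
590–810 m: 2×10⁻⁴ × 0.77 × 220 = 0.03388 m
570 × 1.8×10⁻⁴ × 0.55 = 0.05643 m
Δh = 0.027336 + 0.080417 + 0.03388 + 0.05643 = 0.198063 m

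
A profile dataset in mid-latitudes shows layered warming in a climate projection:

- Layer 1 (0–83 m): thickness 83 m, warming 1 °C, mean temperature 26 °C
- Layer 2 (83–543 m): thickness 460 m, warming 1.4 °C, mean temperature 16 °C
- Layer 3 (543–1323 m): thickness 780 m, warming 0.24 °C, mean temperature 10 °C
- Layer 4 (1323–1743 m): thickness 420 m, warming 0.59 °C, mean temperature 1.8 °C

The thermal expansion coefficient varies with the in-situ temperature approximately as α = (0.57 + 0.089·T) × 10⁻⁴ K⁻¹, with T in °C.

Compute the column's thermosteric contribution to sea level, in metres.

about 0.20 m

Layer 1: α = (0.57 + 0.089×26)×10⁻⁴ = 2.884×10⁻⁴ K⁻¹
Layer 2: α = (0.57 + 0.089×16)×10⁻⁴ = 1.994×10⁻⁴ K⁻¹
Layer 3: α = (0.57 + 0.089×10)×10⁻⁴ = 1.46×10⁻⁴ K⁻¹
Layer 4: α = (0.57 + 0.089×1.8)×10⁻⁴ = 0.7302×10⁻⁴ K⁻¹
2.884×10⁻⁴ × 1 × 83 = 0.0239372 m
Layer 2: 460 × 1.994×10⁻⁴ × 1.4 = 0.1284136 m
543–1323 m: 1.46×10⁻⁴ × 0.24 × 780 = 0.0273312 m
420 × 0.59 × 0.7302×10⁻⁴ = 0.018094356 m
Δh = 0.0239372 + 0.1284136 + 0.0273312 + 0.018094356 = 0.197776356 m ≈ 0.20 m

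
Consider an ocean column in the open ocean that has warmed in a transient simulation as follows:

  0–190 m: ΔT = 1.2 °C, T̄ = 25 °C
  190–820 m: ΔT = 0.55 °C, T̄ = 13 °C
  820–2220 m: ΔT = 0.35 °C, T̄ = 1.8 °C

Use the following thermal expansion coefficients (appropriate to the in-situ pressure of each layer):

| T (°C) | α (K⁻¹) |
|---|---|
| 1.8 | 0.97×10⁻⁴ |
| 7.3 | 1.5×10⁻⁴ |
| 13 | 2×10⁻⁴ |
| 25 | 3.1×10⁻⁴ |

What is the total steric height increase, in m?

Layer 1 at 25 °C → α = 3.1×10⁻⁴ K⁻¹
Layer 2 at 13 °C → α = 2×10⁻⁴ K⁻¹
Layer 3 at 1.8 °C → α = 0.97×10⁻⁴ K⁻¹
1.2 × 190 × 3.1×10⁻⁴ = 0.07068 m
Layer 2: 0.55 × 630 × 2×10⁻⁴ = 0.06930 m
Layer 3: 0.97×10⁻⁴ × 1400 × 0.35 = 0.04753 m
Δh = 0.07068 + 0.06930 + 0.04753 = 0.18751 m

Δh = 0.19 m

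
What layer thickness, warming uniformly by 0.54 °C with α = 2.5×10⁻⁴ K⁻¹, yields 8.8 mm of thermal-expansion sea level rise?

H = Δh/(αΔT) = 0.0088 / (2.5×10⁻⁴ × 0.54) ≈ 65.19 m

65.2 m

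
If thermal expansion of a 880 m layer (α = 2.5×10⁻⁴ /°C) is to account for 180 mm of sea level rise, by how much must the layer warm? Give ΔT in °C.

ΔT = Δh/(αH) = 0.18 / (2.5×10⁻⁴ × 880) ≈ 0.8182 °C

ΔT ≈ 0.82 °C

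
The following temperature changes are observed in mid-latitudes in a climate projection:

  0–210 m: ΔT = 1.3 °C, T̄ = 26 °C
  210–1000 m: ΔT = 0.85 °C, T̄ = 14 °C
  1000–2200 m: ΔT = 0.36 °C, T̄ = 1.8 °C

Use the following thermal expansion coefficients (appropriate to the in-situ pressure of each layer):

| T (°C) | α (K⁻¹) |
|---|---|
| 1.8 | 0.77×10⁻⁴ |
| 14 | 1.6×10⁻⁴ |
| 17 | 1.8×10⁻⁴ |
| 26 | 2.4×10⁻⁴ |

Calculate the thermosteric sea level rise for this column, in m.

Layer 1 at 26 °C → α = 2.4×10⁻⁴ K⁻¹
Layer 2 at 14 °C → α = 1.6×10⁻⁴ K⁻¹
Layer 3 at 1.8 °C → α = 0.77×10⁻⁴ K⁻¹
0–210 m: 2.4×10⁻⁴ × 210 × 1.3 = 0.06552 m
0.85 × 1.6×10⁻⁴ × 790 = 0.10744 m
Layer 3: 0.77×10⁻⁴ × 0.36 × 1200 = 0.033264 m
Δh = 0.06552 + 0.10744 + 0.033264 = 0.206224 m

0.206 m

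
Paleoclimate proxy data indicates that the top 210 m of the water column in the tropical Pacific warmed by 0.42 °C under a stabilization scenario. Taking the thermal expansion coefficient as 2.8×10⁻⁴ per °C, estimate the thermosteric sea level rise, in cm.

Δh ≈ 2.5 cm

Δh = αΔT·H = 2.8×10⁻⁴ × 0.42 × 210 = 0.024696 m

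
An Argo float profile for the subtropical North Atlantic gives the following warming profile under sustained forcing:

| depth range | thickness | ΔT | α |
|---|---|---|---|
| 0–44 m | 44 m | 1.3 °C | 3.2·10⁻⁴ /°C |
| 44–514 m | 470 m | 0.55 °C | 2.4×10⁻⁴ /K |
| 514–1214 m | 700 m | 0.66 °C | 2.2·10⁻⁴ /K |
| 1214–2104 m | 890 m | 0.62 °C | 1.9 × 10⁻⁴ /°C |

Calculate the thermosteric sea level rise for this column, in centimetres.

Δh = 29 cm

Layer 1: 3.2×10⁻⁴ × 1.3 × 44 = 0.018304 m
470 × 2.4×10⁻⁴ × 0.55 = 0.06204 m
514–1214 m: 700 × 2.2×10⁻⁴ × 0.66 = 0.10164 m
1214–2104 m: 890 × 0.62 × 1.9×10⁻⁴ = 0.104842 m
Δh = 0.018304 + 0.06204 + 0.10164 + 0.104842 = 0.286826 m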